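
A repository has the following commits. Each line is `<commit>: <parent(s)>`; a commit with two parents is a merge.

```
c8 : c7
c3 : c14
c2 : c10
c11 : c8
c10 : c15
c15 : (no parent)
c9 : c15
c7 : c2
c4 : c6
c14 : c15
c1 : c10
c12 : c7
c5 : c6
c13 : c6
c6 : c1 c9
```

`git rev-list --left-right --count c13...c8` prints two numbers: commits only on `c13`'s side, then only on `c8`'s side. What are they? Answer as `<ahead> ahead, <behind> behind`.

Reachable from c13: {c1, c10, c13, c15, c6, c9}.
Reachable from c8: {c10, c15, c2, c7, c8}.
Only in c13's history (ahead): {c1, c13, c6, c9} — 4.
Only in c8's history (behind): {c2, c7, c8} — 3.

4 ahead, 3 behind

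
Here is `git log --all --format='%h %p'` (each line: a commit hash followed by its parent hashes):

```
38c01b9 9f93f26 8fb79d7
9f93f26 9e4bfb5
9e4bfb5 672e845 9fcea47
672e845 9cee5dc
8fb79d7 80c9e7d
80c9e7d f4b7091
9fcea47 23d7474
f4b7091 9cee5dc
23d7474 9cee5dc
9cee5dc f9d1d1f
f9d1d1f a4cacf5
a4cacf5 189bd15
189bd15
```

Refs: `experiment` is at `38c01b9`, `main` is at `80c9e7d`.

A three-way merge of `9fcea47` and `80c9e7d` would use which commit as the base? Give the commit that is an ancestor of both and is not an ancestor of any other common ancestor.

Ancestors of 9fcea47: {189bd15, 23d7474, 9cee5dc, 9fcea47, a4cacf5, f9d1d1f}.
Ancestors of 80c9e7d: {189bd15, 80c9e7d, 9cee5dc, a4cacf5, f4b7091, f9d1d1f}.
Common ancestors: {189bd15, 9cee5dc, a4cacf5, f9d1d1f}.
Among these, 9cee5dc is not an ancestor of any other common ancestor — it is the merge base.

9cee5dc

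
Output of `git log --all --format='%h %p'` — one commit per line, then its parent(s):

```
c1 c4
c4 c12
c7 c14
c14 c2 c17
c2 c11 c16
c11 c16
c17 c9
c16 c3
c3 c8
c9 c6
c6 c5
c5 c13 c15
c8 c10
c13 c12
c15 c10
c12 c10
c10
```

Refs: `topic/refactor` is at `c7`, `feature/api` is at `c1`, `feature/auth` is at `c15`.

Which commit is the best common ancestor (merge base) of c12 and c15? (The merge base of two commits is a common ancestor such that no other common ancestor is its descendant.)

Ancestors of c12: {c10, c12}.
Ancestors of c15: {c10, c15}.
Common ancestors: {c10}.
The only common ancestor is c10, so it is the merge base.

c10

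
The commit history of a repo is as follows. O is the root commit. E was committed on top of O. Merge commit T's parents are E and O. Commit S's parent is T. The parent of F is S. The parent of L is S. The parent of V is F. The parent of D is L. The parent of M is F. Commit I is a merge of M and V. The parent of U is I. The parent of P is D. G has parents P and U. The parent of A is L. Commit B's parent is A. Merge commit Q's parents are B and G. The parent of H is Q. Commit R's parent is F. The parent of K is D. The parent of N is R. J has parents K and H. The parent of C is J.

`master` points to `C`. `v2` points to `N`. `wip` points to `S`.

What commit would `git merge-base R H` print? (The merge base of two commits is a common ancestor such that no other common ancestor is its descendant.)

Ancestors of R: {E, F, O, R, S, T}.
Ancestors of H: {A, B, D, E, F, G, H, I, L, M, O, P, Q, S, T, U, V}.
Common ancestors: {E, F, O, S, T}.
Among these, F is not an ancestor of any other common ancestor — it is the merge base.

F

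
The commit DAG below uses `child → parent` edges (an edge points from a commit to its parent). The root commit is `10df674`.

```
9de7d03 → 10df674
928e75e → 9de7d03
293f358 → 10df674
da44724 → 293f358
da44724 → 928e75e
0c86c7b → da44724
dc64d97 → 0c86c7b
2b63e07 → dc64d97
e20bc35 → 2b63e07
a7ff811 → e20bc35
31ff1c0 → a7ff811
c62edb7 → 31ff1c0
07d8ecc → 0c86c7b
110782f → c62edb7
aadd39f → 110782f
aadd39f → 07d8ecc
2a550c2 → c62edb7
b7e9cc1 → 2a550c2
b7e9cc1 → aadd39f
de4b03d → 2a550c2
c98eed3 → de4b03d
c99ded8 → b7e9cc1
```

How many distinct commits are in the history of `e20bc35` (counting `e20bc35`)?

9

Walking parent pointers from e20bc35: reachable set = {0c86c7b, 10df674, 293f358, 2b63e07, 928e75e, 9de7d03, da44724, dc64d97, e20bc35}.
That is 9 commits.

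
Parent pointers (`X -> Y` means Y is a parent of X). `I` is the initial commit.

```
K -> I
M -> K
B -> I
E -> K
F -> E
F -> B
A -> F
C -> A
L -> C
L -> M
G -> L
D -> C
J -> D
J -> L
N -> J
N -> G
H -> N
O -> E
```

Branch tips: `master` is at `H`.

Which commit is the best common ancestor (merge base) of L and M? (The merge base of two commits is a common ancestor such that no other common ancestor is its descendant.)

Ancestors of L: {A, B, C, E, F, I, K, L, M}.
Ancestors of M: {I, K, M}.
Common ancestors: {I, K, M}.
Among these, M is not an ancestor of any other common ancestor — it is the merge base.

M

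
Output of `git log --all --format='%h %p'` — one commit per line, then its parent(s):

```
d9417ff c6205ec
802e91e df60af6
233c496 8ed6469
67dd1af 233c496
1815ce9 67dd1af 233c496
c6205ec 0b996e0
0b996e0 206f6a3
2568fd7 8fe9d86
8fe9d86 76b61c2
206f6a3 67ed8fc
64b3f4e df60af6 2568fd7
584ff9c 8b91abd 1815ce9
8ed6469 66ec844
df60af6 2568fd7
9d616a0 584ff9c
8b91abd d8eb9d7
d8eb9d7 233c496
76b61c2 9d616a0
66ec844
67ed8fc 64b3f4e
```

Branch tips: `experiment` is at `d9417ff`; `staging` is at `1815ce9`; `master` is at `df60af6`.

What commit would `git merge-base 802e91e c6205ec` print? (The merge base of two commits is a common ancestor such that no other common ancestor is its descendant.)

df60af6

Ancestors of 802e91e: {1815ce9, 233c496, 2568fd7, 584ff9c, 66ec844, 67dd1af, 76b61c2, 802e91e, 8b91abd, 8ed6469, 8fe9d86, 9d616a0, d8eb9d7, df60af6}.
Ancestors of c6205ec: {0b996e0, 1815ce9, 206f6a3, 233c496, 2568fd7, 584ff9c, 64b3f4e, 66ec844, 67dd1af, 67ed8fc, 76b61c2, 8b91abd, 8ed6469, 8fe9d86, 9d616a0, c6205ec, d8eb9d7, df60af6}.
Common ancestors: {1815ce9, 233c496, 2568fd7, 584ff9c, 66ec844, 67dd1af, 76b61c2, 8b91abd, 8ed6469, 8fe9d86, 9d616a0, d8eb9d7, df60af6}.
Among these, df60af6 is not an ancestor of any other common ancestor — it is the merge base.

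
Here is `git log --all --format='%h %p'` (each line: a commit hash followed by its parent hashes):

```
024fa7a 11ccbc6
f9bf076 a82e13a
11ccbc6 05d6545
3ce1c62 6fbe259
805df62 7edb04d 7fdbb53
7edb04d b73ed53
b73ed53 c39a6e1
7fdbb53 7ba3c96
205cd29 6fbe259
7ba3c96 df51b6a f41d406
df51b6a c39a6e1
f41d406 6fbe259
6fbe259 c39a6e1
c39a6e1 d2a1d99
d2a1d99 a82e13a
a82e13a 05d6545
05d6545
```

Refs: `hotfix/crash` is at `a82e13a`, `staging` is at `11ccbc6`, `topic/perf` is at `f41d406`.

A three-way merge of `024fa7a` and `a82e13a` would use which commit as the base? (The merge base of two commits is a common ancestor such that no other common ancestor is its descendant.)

05d6545

Ancestors of 024fa7a: {024fa7a, 05d6545, 11ccbc6}.
Ancestors of a82e13a: {05d6545, a82e13a}.
Common ancestors: {05d6545}.
The only common ancestor is 05d6545, so it is the merge base.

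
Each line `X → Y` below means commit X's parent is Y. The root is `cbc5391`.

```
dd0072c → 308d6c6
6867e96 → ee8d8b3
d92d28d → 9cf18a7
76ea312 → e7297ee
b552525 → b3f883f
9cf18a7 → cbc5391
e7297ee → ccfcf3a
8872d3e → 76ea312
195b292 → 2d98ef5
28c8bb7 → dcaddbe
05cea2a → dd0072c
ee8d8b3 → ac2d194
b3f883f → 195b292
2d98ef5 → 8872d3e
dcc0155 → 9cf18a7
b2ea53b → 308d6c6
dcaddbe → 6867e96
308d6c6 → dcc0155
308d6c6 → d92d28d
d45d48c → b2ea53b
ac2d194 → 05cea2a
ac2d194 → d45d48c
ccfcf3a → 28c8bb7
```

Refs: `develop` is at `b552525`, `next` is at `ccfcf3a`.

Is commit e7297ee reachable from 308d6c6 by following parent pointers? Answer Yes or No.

No

Ancestors of 308d6c6: {308d6c6, 9cf18a7, cbc5391, d92d28d, dcc0155}.
e7297ee is not in that set, so it is not an ancestor of 308d6c6.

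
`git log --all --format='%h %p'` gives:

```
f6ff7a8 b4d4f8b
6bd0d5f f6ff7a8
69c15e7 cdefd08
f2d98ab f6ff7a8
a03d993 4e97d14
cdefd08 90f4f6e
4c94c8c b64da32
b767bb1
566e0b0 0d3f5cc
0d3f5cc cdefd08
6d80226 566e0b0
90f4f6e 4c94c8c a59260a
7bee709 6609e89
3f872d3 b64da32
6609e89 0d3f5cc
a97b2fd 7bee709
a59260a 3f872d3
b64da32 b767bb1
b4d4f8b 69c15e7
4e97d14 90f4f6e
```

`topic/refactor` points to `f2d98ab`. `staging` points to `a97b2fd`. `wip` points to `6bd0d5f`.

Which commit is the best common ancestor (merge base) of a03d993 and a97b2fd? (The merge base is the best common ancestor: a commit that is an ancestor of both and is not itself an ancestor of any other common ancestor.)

Ancestors of a03d993: {3f872d3, 4c94c8c, 4e97d14, 90f4f6e, a03d993, a59260a, b64da32, b767bb1}.
Ancestors of a97b2fd: {0d3f5cc, 3f872d3, 4c94c8c, 6609e89, 7bee709, 90f4f6e, a59260a, a97b2fd, b64da32, b767bb1, cdefd08}.
Common ancestors: {3f872d3, 4c94c8c, 90f4f6e, a59260a, b64da32, b767bb1}.
Among these, 90f4f6e is not an ancestor of any other common ancestor — it is the merge base.

90f4f6e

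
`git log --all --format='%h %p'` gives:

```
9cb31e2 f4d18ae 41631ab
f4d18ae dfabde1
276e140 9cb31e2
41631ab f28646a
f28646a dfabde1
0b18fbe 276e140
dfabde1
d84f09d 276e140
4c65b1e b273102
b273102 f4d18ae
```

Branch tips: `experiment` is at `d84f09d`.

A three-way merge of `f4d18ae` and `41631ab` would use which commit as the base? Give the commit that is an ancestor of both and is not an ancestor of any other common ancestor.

dfabde1

Ancestors of f4d18ae: {dfabde1, f4d18ae}.
Ancestors of 41631ab: {41631ab, dfabde1, f28646a}.
Common ancestors: {dfabde1}.
The only common ancestor is dfabde1, so it is the merge base.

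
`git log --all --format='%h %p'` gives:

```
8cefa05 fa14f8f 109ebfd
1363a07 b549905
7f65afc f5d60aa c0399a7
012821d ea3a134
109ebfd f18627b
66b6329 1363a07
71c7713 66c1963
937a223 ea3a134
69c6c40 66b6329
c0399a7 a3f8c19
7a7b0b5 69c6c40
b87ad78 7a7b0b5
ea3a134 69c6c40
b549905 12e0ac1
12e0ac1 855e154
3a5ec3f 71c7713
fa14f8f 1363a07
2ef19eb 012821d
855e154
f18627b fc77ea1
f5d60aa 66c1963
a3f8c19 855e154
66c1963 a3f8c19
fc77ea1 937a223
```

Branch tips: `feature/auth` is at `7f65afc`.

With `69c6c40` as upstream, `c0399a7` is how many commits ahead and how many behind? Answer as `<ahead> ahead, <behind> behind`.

Reachable from c0399a7: {855e154, a3f8c19, c0399a7}.
Reachable from 69c6c40: {12e0ac1, 1363a07, 66b6329, 69c6c40, 855e154, b549905}.
Only in c0399a7's history (ahead): {a3f8c19, c0399a7} — 2.
Only in 69c6c40's history (behind): {12e0ac1, 1363a07, 66b6329, 69c6c40, b549905} — 5.

2 ahead, 5 behind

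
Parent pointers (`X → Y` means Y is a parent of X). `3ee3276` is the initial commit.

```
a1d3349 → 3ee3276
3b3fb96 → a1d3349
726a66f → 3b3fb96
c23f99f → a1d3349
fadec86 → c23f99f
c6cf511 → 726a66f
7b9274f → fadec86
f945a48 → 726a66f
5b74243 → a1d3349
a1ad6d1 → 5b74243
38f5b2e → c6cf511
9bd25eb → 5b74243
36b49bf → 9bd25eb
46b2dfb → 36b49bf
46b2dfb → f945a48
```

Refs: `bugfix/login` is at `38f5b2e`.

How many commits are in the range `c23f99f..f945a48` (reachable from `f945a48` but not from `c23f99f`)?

Reachable from f945a48: {3b3fb96, 3ee3276, 726a66f, a1d3349, f945a48}.
Reachable from c23f99f: {3ee3276, a1d3349, c23f99f}.
In f945a48's history but not c23f99f's: {3b3fb96, 726a66f, f945a48} — 3 commits.

3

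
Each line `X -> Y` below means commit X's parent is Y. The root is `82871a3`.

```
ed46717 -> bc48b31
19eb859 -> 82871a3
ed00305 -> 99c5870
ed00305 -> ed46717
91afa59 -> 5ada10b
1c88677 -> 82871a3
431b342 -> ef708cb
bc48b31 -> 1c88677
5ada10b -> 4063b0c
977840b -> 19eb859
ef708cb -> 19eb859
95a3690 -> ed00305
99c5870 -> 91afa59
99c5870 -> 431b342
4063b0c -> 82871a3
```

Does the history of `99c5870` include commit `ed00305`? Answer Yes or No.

Ancestors of 99c5870: {19eb859, 4063b0c, 431b342, 5ada10b, 82871a3, 91afa59, 99c5870, ef708cb}.
ed00305 is not in that set, so it is not an ancestor of 99c5870.

No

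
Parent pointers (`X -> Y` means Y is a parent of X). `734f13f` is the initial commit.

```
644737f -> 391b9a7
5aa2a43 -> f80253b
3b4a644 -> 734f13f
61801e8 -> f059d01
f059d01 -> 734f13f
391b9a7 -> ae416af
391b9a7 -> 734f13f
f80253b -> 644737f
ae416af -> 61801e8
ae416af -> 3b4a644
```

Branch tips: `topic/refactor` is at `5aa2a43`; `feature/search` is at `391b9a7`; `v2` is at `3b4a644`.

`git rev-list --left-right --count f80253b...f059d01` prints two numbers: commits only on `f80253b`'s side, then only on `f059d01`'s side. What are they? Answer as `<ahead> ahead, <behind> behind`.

6 ahead, 0 behind

Reachable from f80253b: {391b9a7, 3b4a644, 61801e8, 644737f, 734f13f, ae416af, f059d01, f80253b}.
Reachable from f059d01: {734f13f, f059d01}.
Only in f80253b's history (ahead): {391b9a7, 3b4a644, 61801e8, 644737f, ae416af, f80253b} — 6.
Only in f059d01's history (behind): {} — 0.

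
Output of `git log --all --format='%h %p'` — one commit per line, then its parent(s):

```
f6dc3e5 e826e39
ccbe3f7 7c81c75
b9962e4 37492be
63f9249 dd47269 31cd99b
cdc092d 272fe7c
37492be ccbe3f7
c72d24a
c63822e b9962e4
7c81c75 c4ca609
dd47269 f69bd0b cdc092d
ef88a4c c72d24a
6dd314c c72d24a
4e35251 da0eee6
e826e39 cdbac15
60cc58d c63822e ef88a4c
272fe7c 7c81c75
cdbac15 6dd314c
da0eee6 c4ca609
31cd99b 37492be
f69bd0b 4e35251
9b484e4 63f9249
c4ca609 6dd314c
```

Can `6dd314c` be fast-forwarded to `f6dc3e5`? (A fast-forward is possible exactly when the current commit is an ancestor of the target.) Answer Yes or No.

A fast-forward from 6dd314c to f6dc3e5 is possible iff 6dd314c is an ancestor of f6dc3e5.
Ancestors of f6dc3e5: {6dd314c, c72d24a, cdbac15, e826e39, f6dc3e5}.
6dd314c is among them, so fast-forward is possible.

Yes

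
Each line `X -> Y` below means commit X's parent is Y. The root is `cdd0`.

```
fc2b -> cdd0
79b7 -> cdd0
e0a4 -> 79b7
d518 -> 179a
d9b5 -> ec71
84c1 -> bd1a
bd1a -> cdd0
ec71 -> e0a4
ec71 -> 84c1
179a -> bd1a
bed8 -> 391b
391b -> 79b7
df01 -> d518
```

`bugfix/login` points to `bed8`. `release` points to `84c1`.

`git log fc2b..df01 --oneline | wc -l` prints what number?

Reachable from df01: {179a, bd1a, cdd0, d518, df01}.
Reachable from fc2b: {cdd0, fc2b}.
In df01's history but not fc2b's: {179a, bd1a, d518, df01} — 4 commits.

4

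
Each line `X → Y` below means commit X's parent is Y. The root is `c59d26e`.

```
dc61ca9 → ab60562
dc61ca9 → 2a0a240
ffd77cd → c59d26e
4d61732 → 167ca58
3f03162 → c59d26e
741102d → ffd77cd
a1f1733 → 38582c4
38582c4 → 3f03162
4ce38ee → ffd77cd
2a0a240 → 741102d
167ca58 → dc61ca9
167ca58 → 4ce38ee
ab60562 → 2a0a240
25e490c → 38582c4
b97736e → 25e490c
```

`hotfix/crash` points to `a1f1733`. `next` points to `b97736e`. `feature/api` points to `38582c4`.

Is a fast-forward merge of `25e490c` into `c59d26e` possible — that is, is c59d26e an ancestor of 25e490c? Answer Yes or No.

A fast-forward from c59d26e to 25e490c is possible iff c59d26e is an ancestor of 25e490c.
Ancestors of 25e490c: {25e490c, 38582c4, 3f03162, c59d26e}.
c59d26e is among them, so fast-forward is possible.

Yes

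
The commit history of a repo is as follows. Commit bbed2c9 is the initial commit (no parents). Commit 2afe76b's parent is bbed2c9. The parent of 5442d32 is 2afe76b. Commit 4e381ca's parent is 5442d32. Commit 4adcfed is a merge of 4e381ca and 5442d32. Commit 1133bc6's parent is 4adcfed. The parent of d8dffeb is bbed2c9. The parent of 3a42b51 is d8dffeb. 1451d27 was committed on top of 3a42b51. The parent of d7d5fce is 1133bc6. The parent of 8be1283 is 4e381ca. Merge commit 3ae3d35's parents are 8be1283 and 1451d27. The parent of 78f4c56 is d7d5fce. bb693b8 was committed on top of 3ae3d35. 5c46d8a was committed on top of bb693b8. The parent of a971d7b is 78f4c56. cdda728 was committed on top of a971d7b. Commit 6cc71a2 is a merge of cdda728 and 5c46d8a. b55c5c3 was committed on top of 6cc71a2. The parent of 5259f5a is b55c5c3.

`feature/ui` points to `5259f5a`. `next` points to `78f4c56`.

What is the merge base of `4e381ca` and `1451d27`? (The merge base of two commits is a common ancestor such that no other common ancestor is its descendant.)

bbed2c9

Ancestors of 4e381ca: {2afe76b, 4e381ca, 5442d32, bbed2c9}.
Ancestors of 1451d27: {1451d27, 3a42b51, bbed2c9, d8dffeb}.
Common ancestors: {bbed2c9}.
The only common ancestor is bbed2c9, so it is the merge base.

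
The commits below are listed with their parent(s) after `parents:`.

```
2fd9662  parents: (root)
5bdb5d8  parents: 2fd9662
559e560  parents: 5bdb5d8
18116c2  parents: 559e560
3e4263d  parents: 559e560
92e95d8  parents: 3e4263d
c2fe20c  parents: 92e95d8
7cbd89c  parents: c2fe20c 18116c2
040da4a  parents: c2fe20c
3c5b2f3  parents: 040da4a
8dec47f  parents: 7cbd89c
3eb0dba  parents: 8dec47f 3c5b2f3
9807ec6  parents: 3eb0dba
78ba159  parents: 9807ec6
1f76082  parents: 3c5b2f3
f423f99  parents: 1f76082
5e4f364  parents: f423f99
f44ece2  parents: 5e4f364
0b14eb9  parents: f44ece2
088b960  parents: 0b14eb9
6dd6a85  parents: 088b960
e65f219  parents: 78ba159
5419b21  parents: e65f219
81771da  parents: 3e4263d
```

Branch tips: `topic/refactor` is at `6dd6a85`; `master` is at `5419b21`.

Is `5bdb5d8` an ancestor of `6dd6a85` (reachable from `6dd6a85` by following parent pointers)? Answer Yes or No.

Ancestors of 6dd6a85 (commits reachable by following parents): {040da4a, 088b960, 0b14eb9, 1f76082, 2fd9662, 3c5b2f3, 3e4263d, 559e560, 5bdb5d8, 5e4f364, 6dd6a85, 92e95d8, c2fe20c, f423f99, f44ece2}.
5bdb5d8 is in that set, so it is an ancestor of 6dd6a85.

Yes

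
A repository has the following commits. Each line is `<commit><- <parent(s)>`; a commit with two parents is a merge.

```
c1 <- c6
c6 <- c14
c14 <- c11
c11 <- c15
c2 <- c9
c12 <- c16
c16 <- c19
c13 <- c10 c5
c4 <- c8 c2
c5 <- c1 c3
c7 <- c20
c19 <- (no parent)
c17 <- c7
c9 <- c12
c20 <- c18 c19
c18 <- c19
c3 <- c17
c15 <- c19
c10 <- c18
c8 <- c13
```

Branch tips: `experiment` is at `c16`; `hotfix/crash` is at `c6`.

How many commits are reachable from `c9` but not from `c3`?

3

Reachable from c9: {c12, c16, c19, c9}.
Reachable from c3: {c17, c18, c19, c20, c3, c7}.
In c9's history but not c3's: {c12, c16, c9} — 3 commits.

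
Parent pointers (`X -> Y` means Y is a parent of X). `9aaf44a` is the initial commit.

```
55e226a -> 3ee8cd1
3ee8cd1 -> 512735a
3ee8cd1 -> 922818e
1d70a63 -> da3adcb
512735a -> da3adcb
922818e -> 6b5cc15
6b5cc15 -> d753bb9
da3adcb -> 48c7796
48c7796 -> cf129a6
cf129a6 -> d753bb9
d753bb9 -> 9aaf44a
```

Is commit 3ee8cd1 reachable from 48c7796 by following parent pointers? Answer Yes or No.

Ancestors of 48c7796: {48c7796, 9aaf44a, cf129a6, d753bb9}.
3ee8cd1 is not in that set, so it is not an ancestor of 48c7796.

No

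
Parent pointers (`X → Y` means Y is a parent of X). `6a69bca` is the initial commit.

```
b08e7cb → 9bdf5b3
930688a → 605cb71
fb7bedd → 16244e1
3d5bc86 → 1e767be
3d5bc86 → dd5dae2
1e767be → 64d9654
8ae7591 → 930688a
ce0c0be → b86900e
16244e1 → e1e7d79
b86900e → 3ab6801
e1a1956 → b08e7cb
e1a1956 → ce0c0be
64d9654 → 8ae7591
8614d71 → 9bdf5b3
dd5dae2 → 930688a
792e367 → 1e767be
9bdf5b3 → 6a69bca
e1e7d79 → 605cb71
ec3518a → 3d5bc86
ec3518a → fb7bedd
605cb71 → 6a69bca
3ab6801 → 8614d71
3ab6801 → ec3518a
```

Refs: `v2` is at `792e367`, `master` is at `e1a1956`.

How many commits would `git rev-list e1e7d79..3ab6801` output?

Reachable from 3ab6801: {16244e1, 1e767be, 3ab6801, 3d5bc86, 605cb71, 64d9654, 6a69bca, 8614d71, 8ae7591, 930688a, 9bdf5b3, dd5dae2, e1e7d79, ec3518a, fb7bedd}.
Reachable from e1e7d79: {605cb71, 6a69bca, e1e7d79}.
In 3ab6801's history but not e1e7d79's: {16244e1, 1e767be, 3ab6801, 3d5bc86, 64d9654, 8614d71, 8ae7591, 930688a, 9bdf5b3, dd5dae2, ec3518a, fb7bedd} — 12 commits.

12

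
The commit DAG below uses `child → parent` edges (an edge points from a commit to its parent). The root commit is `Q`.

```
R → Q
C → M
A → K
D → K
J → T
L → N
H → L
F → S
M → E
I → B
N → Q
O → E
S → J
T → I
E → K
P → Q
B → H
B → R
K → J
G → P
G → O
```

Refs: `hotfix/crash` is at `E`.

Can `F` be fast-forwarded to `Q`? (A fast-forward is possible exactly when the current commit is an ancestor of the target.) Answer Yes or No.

A fast-forward from F to Q is possible iff F is an ancestor of Q.
Ancestors of Q: {Q}.
F is not among them, so fast-forward is not possible.

No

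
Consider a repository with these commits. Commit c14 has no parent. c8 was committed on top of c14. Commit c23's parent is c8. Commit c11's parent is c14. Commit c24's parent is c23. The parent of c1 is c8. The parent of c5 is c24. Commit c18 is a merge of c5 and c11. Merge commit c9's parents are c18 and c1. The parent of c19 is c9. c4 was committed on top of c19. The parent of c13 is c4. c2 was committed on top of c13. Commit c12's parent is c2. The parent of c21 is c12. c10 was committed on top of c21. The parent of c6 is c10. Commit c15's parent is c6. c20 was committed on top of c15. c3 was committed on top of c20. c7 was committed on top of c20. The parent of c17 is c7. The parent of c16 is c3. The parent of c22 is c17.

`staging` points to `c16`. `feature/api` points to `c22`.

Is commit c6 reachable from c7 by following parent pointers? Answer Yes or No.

Ancestors of c7 (commits reachable by following parents): {c1, c10, c11, c12, c13, c14, c15, c18, c19, c2, c20, c21, c23, c24, c4, c5, c6, c7, c8, c9}.
c6 is in that set, so it is an ancestor of c7.

Yes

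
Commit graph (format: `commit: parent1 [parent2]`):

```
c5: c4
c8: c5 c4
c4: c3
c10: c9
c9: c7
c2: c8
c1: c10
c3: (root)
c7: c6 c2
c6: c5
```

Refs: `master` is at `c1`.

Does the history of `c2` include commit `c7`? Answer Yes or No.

No

Ancestors of c2: {c2, c3, c4, c5, c8}.
c7 is not in that set, so it is not an ancestor of c2.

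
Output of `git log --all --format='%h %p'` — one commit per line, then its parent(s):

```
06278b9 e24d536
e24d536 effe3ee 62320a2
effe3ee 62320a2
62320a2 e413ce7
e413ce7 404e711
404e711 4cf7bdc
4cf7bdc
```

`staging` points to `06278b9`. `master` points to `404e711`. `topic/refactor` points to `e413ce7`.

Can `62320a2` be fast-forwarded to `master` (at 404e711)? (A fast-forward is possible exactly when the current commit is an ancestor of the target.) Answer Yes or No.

No

A fast-forward from 62320a2 to 404e711 is possible iff 62320a2 is an ancestor of 404e711.
Ancestors of 404e711: {404e711, 4cf7bdc}.
62320a2 is not among them, so fast-forward is not possible.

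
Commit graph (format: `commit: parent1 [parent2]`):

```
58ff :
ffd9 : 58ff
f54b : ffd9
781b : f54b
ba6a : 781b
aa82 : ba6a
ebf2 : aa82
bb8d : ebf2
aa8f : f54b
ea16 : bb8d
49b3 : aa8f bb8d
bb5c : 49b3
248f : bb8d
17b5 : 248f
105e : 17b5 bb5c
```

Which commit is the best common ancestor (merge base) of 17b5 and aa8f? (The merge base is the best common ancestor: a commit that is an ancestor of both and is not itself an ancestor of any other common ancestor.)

Ancestors of 17b5: {17b5, 248f, 58ff, 781b, aa82, ba6a, bb8d, ebf2, f54b, ffd9}.
Ancestors of aa8f: {58ff, aa8f, f54b, ffd9}.
Common ancestors: {58ff, f54b, ffd9}.
Among these, f54b is not an ancestor of any other common ancestor — it is the merge base.

f54b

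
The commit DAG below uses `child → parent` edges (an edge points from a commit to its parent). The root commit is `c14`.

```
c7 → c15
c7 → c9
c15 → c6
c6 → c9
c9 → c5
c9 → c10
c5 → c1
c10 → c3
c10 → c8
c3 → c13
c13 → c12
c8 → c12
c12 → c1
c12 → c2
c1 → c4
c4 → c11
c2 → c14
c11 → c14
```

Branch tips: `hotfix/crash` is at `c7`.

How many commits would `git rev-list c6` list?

Walking parent pointers from c6: reachable set = {c1, c10, c11, c12, c13, c14, c2, c3, c4, c5, c6, c8, c9}.
That is 13 commits.

13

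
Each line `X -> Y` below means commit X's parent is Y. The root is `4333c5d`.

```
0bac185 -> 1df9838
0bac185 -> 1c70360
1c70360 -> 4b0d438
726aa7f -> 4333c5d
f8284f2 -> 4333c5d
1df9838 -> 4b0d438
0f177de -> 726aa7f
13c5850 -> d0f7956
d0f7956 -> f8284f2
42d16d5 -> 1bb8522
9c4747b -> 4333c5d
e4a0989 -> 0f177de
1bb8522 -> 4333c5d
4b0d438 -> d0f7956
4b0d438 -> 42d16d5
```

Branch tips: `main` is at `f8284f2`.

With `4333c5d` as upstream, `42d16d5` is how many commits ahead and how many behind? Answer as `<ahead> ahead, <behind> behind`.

2 ahead, 0 behind

Reachable from 42d16d5: {1bb8522, 42d16d5, 4333c5d}.
Reachable from 4333c5d: {4333c5d}.
Only in 42d16d5's history (ahead): {1bb8522, 42d16d5} — 2.
Only in 4333c5d's history (behind): {} — 0.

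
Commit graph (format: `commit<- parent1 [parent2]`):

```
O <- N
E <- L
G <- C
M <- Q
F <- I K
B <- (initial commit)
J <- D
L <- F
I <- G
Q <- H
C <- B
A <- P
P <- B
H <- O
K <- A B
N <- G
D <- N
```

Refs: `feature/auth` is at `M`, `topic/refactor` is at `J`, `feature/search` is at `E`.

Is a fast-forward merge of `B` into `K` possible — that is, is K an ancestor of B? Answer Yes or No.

No

A fast-forward from K to B is possible iff K is an ancestor of B.
Ancestors of B: {B}.
K is not among them, so fast-forward is not possible.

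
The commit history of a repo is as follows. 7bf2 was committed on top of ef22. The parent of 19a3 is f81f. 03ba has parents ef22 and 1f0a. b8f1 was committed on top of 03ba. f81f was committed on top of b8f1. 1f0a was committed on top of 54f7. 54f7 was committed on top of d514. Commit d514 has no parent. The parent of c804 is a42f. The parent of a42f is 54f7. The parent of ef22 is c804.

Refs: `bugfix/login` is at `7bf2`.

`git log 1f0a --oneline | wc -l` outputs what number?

Walking parent pointers from 1f0a: reachable set = {1f0a, 54f7, d514}.
That is 3 commits.

3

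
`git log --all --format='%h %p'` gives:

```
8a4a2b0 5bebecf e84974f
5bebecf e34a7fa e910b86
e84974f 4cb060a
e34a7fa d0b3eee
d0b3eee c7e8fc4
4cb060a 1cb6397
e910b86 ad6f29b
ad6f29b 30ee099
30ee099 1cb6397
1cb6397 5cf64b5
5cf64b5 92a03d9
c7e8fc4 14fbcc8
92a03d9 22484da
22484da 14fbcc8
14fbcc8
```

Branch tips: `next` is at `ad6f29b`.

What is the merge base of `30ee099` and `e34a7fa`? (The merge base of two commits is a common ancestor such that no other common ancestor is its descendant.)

14fbcc8

Ancestors of 30ee099: {14fbcc8, 1cb6397, 22484da, 30ee099, 5cf64b5, 92a03d9}.
Ancestors of e34a7fa: {14fbcc8, c7e8fc4, d0b3eee, e34a7fa}.
Common ancestors: {14fbcc8}.
The only common ancestor is 14fbcc8, so it is the merge base.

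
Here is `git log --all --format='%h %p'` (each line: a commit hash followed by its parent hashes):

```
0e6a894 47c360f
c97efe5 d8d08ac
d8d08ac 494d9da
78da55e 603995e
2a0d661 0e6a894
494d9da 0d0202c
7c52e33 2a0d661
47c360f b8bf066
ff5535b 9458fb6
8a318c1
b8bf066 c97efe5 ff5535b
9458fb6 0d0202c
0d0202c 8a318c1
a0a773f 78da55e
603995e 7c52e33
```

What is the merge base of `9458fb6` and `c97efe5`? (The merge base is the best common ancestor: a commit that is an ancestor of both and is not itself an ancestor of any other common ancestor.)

Ancestors of 9458fb6: {0d0202c, 8a318c1, 9458fb6}.
Ancestors of c97efe5: {0d0202c, 494d9da, 8a318c1, c97efe5, d8d08ac}.
Common ancestors: {0d0202c, 8a318c1}.
Among these, 0d0202c is not an ancestor of any other common ancestor — it is the merge base.

0d0202c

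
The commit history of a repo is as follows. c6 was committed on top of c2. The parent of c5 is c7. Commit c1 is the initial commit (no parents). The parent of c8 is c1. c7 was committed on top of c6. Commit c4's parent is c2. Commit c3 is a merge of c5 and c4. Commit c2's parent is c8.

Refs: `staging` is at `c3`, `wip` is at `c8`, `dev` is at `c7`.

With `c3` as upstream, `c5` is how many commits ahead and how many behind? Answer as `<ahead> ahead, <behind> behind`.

0 ahead, 2 behind

Reachable from c5: {c1, c2, c5, c6, c7, c8}.
Reachable from c3: {c1, c2, c3, c4, c5, c6, c7, c8}.
Only in c5's history (ahead): {} — 0.
Only in c3's history (behind): {c3, c4} — 2.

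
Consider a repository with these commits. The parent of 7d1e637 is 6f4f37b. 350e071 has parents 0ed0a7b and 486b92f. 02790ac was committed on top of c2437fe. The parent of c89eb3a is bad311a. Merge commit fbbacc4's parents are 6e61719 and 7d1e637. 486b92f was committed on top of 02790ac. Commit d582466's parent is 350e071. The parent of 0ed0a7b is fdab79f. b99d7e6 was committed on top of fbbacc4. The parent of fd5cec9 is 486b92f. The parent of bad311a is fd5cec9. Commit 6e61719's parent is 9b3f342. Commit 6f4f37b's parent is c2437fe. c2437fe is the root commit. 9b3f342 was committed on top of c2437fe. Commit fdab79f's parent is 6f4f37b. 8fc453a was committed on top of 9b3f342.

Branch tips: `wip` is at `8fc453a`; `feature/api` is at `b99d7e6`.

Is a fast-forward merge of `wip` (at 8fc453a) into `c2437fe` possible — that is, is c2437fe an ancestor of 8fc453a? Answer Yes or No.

Yes

A fast-forward from c2437fe to 8fc453a is possible iff c2437fe is an ancestor of 8fc453a.
Ancestors of 8fc453a: {8fc453a, 9b3f342, c2437fe}.
c2437fe is among them, so fast-forward is possible.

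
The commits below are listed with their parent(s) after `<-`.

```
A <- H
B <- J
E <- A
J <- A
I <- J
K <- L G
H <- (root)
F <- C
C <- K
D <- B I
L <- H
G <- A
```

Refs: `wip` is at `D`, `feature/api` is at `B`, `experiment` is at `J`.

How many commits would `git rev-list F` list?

7

Walking parent pointers from F: reachable set = {A, C, F, G, H, K, L}.
That is 7 commits.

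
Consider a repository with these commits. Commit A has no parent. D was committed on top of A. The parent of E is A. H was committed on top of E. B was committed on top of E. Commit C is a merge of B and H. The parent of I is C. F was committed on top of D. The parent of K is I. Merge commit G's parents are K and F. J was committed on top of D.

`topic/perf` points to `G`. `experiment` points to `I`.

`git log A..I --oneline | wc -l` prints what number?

5

Reachable from I: {A, B, C, E, H, I}.
Reachable from A: {A}.
In I's history but not A's: {B, C, E, H, I} — 5 commits.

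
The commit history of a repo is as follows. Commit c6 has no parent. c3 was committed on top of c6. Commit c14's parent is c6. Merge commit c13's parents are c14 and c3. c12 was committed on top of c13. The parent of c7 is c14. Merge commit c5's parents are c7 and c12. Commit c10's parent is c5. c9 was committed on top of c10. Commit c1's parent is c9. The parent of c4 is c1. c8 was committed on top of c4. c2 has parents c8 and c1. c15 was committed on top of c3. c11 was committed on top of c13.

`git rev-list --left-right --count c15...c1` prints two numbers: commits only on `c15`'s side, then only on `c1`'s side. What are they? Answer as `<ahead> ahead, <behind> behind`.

Reachable from c15: {c15, c3, c6}.
Reachable from c1: {c1, c10, c12, c13, c14, c3, c5, c6, c7, c9}.
Only in c15's history (ahead): {c15} — 1.
Only in c1's history (behind): {c1, c10, c12, c13, c14, c5, c7, c9} — 8.

1 ahead, 8 behind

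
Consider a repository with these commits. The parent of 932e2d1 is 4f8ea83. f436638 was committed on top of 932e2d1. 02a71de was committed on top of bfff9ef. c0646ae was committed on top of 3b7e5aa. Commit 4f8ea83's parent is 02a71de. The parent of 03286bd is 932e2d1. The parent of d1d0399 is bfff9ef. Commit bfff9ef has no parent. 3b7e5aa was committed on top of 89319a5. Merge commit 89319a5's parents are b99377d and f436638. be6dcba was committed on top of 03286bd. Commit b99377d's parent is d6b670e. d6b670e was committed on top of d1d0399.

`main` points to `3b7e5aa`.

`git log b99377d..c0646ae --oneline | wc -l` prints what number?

Reachable from c0646ae: {02a71de, 3b7e5aa, 4f8ea83, 89319a5, 932e2d1, b99377d, bfff9ef, c0646ae, d1d0399, d6b670e, f436638}.
Reachable from b99377d: {b99377d, bfff9ef, d1d0399, d6b670e}.
In c0646ae's history but not b99377d's: {02a71de, 3b7e5aa, 4f8ea83, 89319a5, 932e2d1, c0646ae, f436638} — 7 commits.

7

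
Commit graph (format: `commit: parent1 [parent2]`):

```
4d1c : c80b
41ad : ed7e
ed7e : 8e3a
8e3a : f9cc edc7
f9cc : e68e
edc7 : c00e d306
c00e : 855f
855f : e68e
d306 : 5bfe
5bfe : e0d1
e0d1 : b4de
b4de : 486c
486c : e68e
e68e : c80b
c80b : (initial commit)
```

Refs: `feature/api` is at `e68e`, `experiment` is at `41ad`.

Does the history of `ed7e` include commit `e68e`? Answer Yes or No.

Ancestors of ed7e (commits reachable by following parents): {486c, 5bfe, 855f, 8e3a, b4de, c00e, c80b, d306, e0d1, e68e, ed7e, edc7, f9cc}.
e68e is in that set, so it is an ancestor of ed7e.

Yes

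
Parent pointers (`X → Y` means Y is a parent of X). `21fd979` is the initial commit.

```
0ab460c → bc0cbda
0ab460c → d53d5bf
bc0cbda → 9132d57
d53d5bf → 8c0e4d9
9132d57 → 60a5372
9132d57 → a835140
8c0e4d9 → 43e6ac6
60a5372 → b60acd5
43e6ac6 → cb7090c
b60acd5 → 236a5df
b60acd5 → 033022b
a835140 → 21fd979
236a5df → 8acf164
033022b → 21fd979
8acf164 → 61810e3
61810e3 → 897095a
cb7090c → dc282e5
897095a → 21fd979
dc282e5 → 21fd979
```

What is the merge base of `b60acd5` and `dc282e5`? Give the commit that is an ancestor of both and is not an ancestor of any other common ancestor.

21fd979

Ancestors of b60acd5: {033022b, 21fd979, 236a5df, 61810e3, 897095a, 8acf164, b60acd5}.
Ancestors of dc282e5: {21fd979, dc282e5}.
Common ancestors: {21fd979}.
The only common ancestor is 21fd979, so it is the merge base.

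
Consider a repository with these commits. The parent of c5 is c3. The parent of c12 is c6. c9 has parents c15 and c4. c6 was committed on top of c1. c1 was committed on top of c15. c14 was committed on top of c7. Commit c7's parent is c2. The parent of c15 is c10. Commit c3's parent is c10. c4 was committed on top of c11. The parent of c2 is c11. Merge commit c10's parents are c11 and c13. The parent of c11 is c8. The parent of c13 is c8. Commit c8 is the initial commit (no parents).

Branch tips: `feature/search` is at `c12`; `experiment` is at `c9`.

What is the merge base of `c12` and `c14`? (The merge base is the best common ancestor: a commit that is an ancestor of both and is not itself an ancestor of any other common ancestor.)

c11

Ancestors of c12: {c1, c10, c11, c12, c13, c15, c6, c8}.
Ancestors of c14: {c11, c14, c2, c7, c8}.
Common ancestors: {c11, c8}.
Among these, c11 is not an ancestor of any other common ancestor — it is the merge base.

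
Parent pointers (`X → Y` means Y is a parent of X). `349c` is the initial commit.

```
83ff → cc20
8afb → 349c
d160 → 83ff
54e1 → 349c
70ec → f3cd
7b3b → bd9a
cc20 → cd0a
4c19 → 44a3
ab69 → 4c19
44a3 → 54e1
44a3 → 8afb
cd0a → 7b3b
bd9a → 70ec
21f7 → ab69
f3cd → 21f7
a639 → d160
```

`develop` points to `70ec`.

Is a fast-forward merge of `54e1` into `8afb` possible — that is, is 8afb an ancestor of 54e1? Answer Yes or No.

No

A fast-forward from 8afb to 54e1 is possible iff 8afb is an ancestor of 54e1.
Ancestors of 54e1: {349c, 54e1}.
8afb is not among them, so fast-forward is not possible.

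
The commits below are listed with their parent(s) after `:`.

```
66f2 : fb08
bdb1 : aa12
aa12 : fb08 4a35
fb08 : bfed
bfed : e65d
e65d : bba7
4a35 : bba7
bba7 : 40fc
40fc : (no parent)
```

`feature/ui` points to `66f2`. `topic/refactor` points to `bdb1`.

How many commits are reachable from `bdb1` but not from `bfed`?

Reachable from bdb1: {40fc, 4a35, aa12, bba7, bdb1, bfed, e65d, fb08}.
Reachable from bfed: {40fc, bba7, bfed, e65d}.
In bdb1's history but not bfed's: {4a35, aa12, bdb1, fb08} — 4 commits.

4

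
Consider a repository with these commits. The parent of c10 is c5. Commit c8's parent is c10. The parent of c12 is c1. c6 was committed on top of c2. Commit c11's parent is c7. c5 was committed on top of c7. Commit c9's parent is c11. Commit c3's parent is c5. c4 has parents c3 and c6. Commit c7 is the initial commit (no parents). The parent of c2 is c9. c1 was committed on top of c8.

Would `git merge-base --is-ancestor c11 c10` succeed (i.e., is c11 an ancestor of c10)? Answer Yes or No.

Ancestors of c10: {c10, c5, c7}.
c11 is not in that set, so it is not an ancestor of c10.

No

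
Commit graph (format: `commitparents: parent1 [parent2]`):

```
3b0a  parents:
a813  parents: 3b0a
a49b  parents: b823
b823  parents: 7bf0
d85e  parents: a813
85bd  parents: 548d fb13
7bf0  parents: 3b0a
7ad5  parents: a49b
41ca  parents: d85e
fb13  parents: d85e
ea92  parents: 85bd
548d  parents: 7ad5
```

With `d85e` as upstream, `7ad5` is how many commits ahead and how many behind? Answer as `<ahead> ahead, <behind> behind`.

4 ahead, 2 behind

Reachable from 7ad5: {3b0a, 7ad5, 7bf0, a49b, b823}.
Reachable from d85e: {3b0a, a813, d85e}.
Only in 7ad5's history (ahead): {7ad5, 7bf0, a49b, b823} — 4.
Only in d85e's history (behind): {a813, d85e} — 2.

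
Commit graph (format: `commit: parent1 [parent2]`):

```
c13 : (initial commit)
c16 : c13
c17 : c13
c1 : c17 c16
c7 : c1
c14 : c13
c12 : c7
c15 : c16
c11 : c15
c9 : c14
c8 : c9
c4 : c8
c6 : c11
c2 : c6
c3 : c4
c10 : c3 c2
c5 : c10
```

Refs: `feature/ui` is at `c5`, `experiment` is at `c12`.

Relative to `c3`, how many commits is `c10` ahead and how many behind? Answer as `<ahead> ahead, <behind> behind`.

Reachable from c10: {c10, c11, c13, c14, c15, c16, c2, c3, c4, c6, c8, c9}.
Reachable from c3: {c13, c14, c3, c4, c8, c9}.
Only in c10's history (ahead): {c10, c11, c15, c16, c2, c6} — 6.
Only in c3's history (behind): {} — 0.

6 ahead, 0 behind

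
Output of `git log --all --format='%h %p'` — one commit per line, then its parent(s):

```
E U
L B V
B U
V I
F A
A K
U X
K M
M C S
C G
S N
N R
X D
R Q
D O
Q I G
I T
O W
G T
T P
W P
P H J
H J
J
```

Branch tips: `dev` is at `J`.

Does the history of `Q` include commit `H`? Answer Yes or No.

Ancestors of Q (commits reachable by following parents): {G, H, I, J, P, Q, T}.
H is in that set, so it is an ancestor of Q.

Yes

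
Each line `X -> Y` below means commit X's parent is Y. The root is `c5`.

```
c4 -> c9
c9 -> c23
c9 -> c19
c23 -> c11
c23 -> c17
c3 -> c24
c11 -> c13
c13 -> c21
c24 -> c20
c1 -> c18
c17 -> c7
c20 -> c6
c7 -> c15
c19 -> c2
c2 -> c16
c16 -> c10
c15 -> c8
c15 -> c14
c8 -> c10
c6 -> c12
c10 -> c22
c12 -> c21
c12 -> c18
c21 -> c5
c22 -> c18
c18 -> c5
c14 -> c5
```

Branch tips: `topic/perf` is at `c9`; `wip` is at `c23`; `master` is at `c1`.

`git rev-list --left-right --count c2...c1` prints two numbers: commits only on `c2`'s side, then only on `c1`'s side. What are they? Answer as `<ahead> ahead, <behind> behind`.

4 ahead, 1 behind

Reachable from c2: {c10, c16, c18, c2, c22, c5}.
Reachable from c1: {c1, c18, c5}.
Only in c2's history (ahead): {c10, c16, c2, c22} — 4.
Only in c1's history (behind): {c1} — 1.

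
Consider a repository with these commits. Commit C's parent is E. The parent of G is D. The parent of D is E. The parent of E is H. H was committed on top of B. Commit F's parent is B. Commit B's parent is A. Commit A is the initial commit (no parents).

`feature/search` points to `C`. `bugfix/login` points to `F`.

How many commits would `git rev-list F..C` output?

Reachable from C: {A, B, C, E, H}.
Reachable from F: {A, B, F}.
In C's history but not F's: {C, E, H} — 3 commits.

3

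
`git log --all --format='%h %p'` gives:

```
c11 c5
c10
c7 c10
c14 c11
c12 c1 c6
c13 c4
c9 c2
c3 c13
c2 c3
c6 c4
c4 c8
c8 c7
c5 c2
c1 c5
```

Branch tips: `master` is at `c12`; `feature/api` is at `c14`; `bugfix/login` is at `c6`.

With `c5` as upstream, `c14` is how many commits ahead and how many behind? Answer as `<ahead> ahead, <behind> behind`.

2 ahead, 0 behind

Reachable from c14: {c10, c11, c13, c14, c2, c3, c4, c5, c7, c8}.
Reachable from c5: {c10, c13, c2, c3, c4, c5, c7, c8}.
Only in c14's history (ahead): {c11, c14} — 2.
Only in c5's history (behind): {} — 0.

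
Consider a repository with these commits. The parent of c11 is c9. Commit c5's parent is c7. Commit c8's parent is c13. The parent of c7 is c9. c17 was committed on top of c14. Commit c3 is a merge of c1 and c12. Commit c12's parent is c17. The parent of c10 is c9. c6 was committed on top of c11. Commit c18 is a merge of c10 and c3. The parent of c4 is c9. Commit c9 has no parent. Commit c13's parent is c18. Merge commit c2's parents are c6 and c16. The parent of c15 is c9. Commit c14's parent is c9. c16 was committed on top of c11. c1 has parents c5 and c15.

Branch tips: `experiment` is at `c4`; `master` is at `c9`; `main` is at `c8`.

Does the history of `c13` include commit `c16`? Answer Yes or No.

Ancestors of c13: {c1, c10, c12, c13, c14, c15, c17, c18, c3, c5, c7, c9}.
c16 is not in that set, so it is not an ancestor of c13.

No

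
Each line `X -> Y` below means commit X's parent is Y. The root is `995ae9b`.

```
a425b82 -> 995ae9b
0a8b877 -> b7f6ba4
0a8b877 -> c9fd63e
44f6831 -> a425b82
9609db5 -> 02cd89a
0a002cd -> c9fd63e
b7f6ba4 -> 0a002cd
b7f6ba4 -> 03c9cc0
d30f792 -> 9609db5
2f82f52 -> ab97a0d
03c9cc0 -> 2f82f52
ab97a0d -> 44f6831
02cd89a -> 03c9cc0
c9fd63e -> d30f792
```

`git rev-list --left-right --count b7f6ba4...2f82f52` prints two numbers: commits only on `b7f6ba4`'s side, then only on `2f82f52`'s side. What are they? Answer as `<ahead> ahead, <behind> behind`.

7 ahead, 0 behind

Reachable from b7f6ba4: {02cd89a, 03c9cc0, 0a002cd, 2f82f52, 44f6831, 9609db5, 995ae9b, a425b82, ab97a0d, b7f6ba4, c9fd63e, d30f792}.
Reachable from 2f82f52: {2f82f52, 44f6831, 995ae9b, a425b82, ab97a0d}.
Only in b7f6ba4's history (ahead): {02cd89a, 03c9cc0, 0a002cd, 9609db5, b7f6ba4, c9fd63e, d30f792} — 7.
Only in 2f82f52's history (behind): {} — 0.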